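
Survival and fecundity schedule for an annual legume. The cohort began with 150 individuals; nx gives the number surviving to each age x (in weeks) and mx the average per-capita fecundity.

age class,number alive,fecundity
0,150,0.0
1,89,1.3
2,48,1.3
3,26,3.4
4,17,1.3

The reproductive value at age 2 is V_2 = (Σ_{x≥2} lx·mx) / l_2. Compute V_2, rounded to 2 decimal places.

3.60

lx = nx/n0 = nx/150: 1, 0.59333…, 0.32, 0.17333…, 0.11333…
lx·mx for x ≥ 2: 0.416, 0.589333…, 0.147333… → sum = 1.152667…
V_2 = 1.152667… / l_2 = 1.152667… / 0.32 = 3.602083… → 3.60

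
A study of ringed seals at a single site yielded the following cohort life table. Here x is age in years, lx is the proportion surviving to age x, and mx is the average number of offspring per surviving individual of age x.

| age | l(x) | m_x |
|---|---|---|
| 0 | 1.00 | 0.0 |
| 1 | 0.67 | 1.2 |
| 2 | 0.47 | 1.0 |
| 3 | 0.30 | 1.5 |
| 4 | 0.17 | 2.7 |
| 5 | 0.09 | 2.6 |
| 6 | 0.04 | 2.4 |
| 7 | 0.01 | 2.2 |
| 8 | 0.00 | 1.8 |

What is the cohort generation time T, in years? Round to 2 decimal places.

2.69

lx·mx: 0, 0.804, 0.47, 0.45, 0.459, 0.234, 0.096, 0.022, 0 → R0 = 2.535
x·lx·mx: 0, 0.804, 0.94, 1.35, 1.836, 1.17, 0.576, 0.154, 0 → Σ = 6.83
T = 6.83 / 2.535 = 2.69428… → 2.69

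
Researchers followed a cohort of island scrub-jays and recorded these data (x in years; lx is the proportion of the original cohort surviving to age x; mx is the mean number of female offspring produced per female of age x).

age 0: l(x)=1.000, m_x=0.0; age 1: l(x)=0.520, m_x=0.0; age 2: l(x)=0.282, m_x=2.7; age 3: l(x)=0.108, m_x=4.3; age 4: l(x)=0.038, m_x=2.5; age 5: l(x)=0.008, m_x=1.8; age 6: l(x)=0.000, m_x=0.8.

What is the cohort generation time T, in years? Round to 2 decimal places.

lx·mx: 0, 0, 0.7614, 0.4644, 0.095, 0.0144, 0 → R0 = 1.3352
x·lx·mx: 0, 0, 1.5228, 1.3932, 0.38, 0.072, 0 → Σ = 3.368
T = 3.368 / 1.3352 = 2.522469… → 2.52

2.52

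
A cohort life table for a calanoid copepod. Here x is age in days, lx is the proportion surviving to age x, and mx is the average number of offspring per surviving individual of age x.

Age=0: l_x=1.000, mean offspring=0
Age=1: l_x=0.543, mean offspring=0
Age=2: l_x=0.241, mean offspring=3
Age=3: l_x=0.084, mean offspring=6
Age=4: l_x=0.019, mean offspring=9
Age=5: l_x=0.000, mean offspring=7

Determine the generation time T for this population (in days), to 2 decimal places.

2.61

lx·mx: 0, 0, 0.723, 0.504, 0.171, 0 → R0 = 1.398
x·lx·mx: 0, 0, 1.446, 1.512, 0.684, 0 → Σ = 3.642
T = 3.642 / 1.398 = 2.60515… → 2.61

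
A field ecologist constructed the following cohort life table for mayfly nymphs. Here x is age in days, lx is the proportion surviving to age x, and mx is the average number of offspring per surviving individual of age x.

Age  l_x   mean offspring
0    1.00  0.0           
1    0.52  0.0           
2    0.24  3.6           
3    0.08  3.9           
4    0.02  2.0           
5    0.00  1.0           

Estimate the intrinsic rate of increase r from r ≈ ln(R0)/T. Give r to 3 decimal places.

0.084

R0 = Σ lx·mx = 0 + 0 + 0.864 + 0.312 + 0.04 + 0 = 1.216
Σ x·lx·mx = 2.824; T = 2.824/1.216 = 2.32237…
r ≈ ln(R0)/T = ln(1.216)/2.32237… = 0.08421… → 0.084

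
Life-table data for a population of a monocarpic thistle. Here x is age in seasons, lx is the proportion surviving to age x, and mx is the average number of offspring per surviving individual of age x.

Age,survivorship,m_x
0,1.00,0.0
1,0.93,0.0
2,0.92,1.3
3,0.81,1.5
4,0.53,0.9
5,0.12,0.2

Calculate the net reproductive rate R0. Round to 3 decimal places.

2.912

lx·mx by age: 0, 0, 1.196, 1.215, 0.477, 0.024
R0 = Σ lx·mx = 2.912 → 2.912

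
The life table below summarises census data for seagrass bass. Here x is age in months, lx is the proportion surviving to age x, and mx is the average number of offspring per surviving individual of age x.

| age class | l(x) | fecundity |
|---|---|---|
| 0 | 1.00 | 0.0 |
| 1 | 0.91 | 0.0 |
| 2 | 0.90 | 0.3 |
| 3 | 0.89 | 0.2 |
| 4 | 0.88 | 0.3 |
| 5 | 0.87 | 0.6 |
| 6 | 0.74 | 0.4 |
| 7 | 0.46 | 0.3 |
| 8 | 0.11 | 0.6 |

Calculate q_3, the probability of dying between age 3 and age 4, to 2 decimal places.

q_3 = (l_3 − l_4) / l_3 = (0.89 − 0.88) / 0.89
     = 0.01 / 0.89 = 0.011236… → 0.01

0.01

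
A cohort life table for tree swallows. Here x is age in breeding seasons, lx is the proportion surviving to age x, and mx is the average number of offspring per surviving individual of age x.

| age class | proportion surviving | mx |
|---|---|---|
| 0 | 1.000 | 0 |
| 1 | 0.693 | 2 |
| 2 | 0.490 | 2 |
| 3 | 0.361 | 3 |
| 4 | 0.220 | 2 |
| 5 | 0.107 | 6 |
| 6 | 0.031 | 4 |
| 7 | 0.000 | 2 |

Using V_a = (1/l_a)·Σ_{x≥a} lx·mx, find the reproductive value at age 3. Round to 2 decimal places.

lx·mx for x ≥ 3: 1.083, 0.44, 0.642, 0.124, 0 → sum = 2.289
V_3 = 2.289 / l_3 = 2.289 / 0.361 = 6.34072… → 6.34

6.34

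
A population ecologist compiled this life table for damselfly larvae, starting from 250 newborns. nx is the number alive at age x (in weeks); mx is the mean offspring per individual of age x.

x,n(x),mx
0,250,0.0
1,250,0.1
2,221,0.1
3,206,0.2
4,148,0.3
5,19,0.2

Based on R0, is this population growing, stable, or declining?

declining

lx = nx/n0 = nx/250: 1, 1, 0.884, 0.824, 0.592, 0.076
R0 = Σ lx·mx = 0 + 0.1 + 0.0884 + 0.1648 + 0.1776 + 0.0152 = 0.546
R0 < 1, so the population is declining.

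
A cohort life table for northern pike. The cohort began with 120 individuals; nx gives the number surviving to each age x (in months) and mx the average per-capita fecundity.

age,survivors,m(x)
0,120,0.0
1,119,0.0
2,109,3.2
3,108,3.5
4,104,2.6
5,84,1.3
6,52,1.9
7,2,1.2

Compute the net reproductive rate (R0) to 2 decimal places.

lx = nx/n0 = nx/120: 1, 0.99167…, 0.90833…, 0.9, 0.86667…, 0.7, 0.43333…, 0.01667…
lx·mx by age: 0, 0, 2.906667…, 3.15, 2.253333…, 0.91, 0.823333…, 0.02…
R0 = Σ lx·mx = 10.063333… → 10.06

10.06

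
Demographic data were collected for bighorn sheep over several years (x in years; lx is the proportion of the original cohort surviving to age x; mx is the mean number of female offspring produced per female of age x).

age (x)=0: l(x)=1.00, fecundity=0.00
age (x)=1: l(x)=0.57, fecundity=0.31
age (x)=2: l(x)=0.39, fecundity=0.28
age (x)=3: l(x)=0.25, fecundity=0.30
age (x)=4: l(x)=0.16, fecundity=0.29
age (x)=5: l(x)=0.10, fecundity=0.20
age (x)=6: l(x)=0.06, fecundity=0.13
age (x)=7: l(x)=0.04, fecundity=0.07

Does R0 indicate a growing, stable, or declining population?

R0 = Σ lx·mx = 0 + 0.1767 + 0.1092 + 0.075 + 0.0464 + 0.02 + 0.0078 + 0.0028 = 0.4379
R0 < 1, so the population is declining.

declining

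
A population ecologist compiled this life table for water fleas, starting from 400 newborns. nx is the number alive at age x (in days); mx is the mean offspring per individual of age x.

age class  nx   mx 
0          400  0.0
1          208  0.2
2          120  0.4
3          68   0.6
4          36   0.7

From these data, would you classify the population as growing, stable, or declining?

declining

lx = nx/n0 = nx/400: 1, 0.52, 0.3, 0.17, 0.09
R0 = Σ lx·mx = 0 + 0.104 + 0.12 + 0.102 + 0.063 = 0.389
R0 < 1, so the population is declining.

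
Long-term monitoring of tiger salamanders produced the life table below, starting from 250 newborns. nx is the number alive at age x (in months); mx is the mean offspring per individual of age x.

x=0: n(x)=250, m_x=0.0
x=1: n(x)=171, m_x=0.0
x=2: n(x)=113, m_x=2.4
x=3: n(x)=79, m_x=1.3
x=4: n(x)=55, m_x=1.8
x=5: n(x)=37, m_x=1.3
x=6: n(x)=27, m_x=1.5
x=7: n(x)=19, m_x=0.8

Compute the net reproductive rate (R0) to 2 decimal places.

2.31

lx = nx/n0 = nx/250: 1, 0.684, 0.452, 0.316, 0.22, 0.148, 0.108, 0.076
lx·mx by age: 0, 0, 1.0848, 0.4108, 0.396, 0.1924, 0.162, 0.0608
R0 = Σ lx·mx = 2.3068 → 2.31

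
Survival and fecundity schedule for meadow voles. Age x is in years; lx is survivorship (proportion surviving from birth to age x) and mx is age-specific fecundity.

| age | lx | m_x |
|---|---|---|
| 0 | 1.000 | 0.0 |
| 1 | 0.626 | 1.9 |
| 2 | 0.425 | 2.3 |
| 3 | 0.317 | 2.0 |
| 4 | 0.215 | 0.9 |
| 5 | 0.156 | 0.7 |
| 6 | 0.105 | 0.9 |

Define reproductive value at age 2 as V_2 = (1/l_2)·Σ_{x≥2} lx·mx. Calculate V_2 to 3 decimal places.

4.726

lx·mx for x ≥ 2: 0.9775, 0.634, 0.1935, 0.1092, 0.0945 → sum = 2.0087
V_2 = 2.0087 / l_2 = 2.0087 / 0.425 = 4.726353… → 4.726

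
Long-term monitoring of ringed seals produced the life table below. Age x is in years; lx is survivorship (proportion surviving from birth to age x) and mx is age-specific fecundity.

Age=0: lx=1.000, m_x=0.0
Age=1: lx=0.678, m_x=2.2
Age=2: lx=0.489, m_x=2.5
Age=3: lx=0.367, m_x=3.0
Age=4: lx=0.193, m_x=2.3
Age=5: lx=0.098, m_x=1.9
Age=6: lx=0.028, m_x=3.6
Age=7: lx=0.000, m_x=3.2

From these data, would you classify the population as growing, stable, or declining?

R0 = Σ lx·mx = 0 + 1.4916 + 1.2225 + 1.101 + 0.4439 + 0.1862 + 0.1008 + 0 = 4.546
R0 > 1, so the population is growing.

growing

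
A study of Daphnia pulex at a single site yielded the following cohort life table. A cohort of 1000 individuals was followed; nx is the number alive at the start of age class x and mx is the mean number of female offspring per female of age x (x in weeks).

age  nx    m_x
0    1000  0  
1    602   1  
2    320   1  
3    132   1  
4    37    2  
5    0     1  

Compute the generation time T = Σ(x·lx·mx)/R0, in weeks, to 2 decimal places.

1.71

lx = nx/n0 = nx/1000: 1, 0.602, 0.32, 0.132, 0.037, 0
lx·mx: 0, 0.602, 0.32, 0.132, 0.074, 0 → R0 = 1.128
x·lx·mx: 0, 0.602, 0.64, 0.396, 0.296, 0 → Σ = 1.934
T = 1.934 / 1.128 = 1.714539… → 1.71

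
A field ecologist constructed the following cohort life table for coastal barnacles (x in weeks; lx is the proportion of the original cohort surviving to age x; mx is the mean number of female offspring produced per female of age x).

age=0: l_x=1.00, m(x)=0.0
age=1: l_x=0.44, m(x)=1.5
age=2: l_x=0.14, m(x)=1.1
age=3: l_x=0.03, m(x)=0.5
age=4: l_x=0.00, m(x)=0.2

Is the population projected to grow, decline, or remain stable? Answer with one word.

declining

R0 = Σ lx·mx = 0 + 0.66 + 0.154 + 0.015 + 0 = 0.829
R0 < 1, so the population is declining.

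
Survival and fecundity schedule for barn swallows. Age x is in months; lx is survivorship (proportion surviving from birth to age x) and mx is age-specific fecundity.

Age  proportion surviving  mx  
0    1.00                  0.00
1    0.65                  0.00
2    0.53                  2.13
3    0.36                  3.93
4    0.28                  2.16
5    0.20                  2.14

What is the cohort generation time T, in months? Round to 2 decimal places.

lx·mx: 0, 0, 1.1289, 1.4148, 0.6048, 0.428 → R0 = 3.5765
x·lx·mx: 0, 0, 2.2578, 4.2444, 2.4192, 2.14 → Σ = 11.0614
T = 11.0614 / 3.5765 = 3.0928… → 3.09

3.09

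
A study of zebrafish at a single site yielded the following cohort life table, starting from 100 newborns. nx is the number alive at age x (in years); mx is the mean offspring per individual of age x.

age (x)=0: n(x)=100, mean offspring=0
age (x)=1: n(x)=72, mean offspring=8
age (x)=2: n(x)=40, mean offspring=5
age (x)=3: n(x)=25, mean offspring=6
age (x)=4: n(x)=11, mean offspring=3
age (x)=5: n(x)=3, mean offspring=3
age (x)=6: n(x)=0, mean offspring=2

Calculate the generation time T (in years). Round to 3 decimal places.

1.656

lx = nx/n0 = nx/100: 1, 0.72, 0.4, 0.25, 0.11, 0.03, 0
lx·mx: 0, 5.76, 2, 1.5, 0.33, 0.09, 0 → R0 = 9.68
x·lx·mx: 0, 5.76, 4, 4.5, 1.32, 0.45, 0 → Σ = 16.03
T = 16.03 / 9.68 = 1.655992… → 1.656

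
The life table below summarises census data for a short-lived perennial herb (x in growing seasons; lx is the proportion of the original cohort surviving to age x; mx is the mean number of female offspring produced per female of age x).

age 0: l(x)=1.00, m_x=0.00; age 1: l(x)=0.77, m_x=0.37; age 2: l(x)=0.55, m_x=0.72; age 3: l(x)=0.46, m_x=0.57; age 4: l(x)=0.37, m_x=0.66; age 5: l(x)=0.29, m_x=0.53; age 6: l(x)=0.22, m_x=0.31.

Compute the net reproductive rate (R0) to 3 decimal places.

1.409

lx·mx by age: 0, 0.2849, 0.396, 0.2622, 0.2442, 0.1537, 0.0682
R0 = Σ lx·mx = 1.4092 → 1.409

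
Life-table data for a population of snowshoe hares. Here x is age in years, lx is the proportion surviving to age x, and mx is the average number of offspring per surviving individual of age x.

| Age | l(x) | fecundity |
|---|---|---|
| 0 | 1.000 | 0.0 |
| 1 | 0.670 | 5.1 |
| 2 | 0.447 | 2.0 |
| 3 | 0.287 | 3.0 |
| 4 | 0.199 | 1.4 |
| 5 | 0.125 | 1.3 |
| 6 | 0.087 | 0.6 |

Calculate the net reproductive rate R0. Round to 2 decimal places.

lx·mx by age: 0, 3.417, 0.894, 0.861, 0.2786, 0.1625, 0.0522
R0 = Σ lx·mx = 5.6653 → 5.67

5.67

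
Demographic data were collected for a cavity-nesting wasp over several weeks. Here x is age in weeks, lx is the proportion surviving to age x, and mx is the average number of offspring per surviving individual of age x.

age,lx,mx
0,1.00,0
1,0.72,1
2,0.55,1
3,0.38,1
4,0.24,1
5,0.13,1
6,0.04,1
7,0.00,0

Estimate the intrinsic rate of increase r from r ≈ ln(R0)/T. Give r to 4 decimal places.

R0 = Σ lx·mx = 0 + 0.72 + 0.55 + 0.38 + 0.24 + 0.13 + 0.04 + 0 = 2.06
Σ x·lx·mx = 4.81; T = 4.81/2.06 = 2.33495…
r ≈ ln(R0)/T = ln(2.06)/2.33495… = 0.309516… → 0.3095

0.3095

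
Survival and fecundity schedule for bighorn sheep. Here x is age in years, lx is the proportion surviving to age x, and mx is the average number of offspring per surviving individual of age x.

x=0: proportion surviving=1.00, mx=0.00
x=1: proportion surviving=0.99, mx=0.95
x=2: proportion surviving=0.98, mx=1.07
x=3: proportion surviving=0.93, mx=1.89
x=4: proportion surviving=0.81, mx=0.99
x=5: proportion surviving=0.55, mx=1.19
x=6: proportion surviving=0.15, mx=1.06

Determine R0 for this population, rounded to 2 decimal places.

lx·mx by age: 0, 0.9405, 1.0486, 1.7577, 0.8019, 0.6545, 0.159
R0 = Σ lx·mx = 5.3622 → 5.36

5.36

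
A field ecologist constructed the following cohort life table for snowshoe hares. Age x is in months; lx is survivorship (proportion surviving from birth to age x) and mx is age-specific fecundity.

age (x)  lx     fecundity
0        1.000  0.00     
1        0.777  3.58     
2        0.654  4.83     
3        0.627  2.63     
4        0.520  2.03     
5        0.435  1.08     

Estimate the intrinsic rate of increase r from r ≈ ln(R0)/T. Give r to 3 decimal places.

R0 = Σ lx·mx = 0 + 2.78166 + 3.15882 + 1.64901 + 1.0556 + 0.4698 = 9.11489
Σ x·lx·mx = 20.61773; T = 20.61773/9.11489 = 2.26198…
r ≈ ln(R0)/T = ln(9.11489)/2.26198… = 0.97698… → 0.977

0.977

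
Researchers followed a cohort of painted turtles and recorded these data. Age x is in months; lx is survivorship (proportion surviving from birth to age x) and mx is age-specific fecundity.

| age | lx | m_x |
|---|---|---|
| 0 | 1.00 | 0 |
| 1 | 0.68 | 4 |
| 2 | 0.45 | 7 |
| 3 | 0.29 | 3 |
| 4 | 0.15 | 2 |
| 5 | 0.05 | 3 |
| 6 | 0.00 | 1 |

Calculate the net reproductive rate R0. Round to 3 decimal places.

7.190

lx·mx by age: 0, 2.72, 3.15, 0.87, 0.3, 0.15, 0
R0 = Σ lx·mx = 7.19 → 7.190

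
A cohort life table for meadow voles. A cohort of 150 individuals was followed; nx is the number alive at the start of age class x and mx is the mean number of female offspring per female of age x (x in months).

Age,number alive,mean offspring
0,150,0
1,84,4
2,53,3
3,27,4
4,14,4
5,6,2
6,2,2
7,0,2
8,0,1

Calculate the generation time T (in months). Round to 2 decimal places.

1.91

lx = nx/n0 = nx/150: 1, 0.56, 0.35333…, 0.18, 0.09333…, 0.04, 0.01333…, 0, 0
lx·mx: 0, 2.24, 1.06…, 0.72, 0.373333…, 0.08, 0.026667…, 0, 0 → R0 = 4.5…
x·lx·mx: 0, 2.24, 2.12…, 2.16, 1.493333…, 0.4, 0.16…, 0, 0 → Σ = 8.573333…
T = 8.573333… / 4.5… = 1.905185… → 1.91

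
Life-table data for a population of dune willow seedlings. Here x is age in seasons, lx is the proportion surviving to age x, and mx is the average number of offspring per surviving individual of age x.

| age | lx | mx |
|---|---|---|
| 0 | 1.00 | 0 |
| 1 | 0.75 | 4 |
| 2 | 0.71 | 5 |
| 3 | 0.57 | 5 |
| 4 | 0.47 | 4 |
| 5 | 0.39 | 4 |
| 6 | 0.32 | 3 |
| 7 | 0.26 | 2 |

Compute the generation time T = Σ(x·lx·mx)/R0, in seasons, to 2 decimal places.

3.03

lx·mx: 0, 3, 3.55, 2.85, 1.88, 1.56, 0.96, 0.52 → R0 = 14.32
x·lx·mx: 0, 3, 7.1, 8.55, 7.52, 7.8, 5.76, 3.64 → Σ = 43.37
T = 43.37 / 14.32 = 3.028631… → 3.03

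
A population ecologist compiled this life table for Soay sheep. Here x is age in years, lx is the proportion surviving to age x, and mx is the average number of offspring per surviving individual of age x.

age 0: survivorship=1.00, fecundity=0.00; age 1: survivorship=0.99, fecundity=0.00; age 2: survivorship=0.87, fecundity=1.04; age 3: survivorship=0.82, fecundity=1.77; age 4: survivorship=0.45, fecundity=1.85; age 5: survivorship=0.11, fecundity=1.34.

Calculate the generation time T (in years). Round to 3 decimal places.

lx·mx: 0, 0, 0.9048, 1.4514, 0.8325, 0.1474 → R0 = 3.3361
x·lx·mx: 0, 0, 1.8096, 4.3542, 3.33, 0.737 → Σ = 10.2308
T = 10.2308 / 3.3361 = 3.066695… → 3.067

3.067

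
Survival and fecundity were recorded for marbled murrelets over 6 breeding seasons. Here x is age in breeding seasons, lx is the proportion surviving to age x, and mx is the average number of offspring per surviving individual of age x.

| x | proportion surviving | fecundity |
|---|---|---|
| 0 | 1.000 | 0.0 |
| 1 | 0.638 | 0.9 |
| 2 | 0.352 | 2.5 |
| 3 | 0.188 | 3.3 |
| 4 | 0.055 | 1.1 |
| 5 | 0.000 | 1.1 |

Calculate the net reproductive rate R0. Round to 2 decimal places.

lx·mx by age: 0, 0.5742, 0.88, 0.6204, 0.0605, 0
R0 = Σ lx·mx = 2.1351 → 2.14

2.14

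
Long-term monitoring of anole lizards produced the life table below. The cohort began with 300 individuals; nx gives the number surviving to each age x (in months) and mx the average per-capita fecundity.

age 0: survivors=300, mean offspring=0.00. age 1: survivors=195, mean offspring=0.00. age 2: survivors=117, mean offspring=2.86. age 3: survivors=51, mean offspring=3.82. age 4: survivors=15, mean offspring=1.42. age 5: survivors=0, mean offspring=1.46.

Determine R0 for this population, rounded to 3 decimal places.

1.836

lx = nx/n0 = nx/300: 1, 0.65, 0.39, 0.17, 0.05, 0
lx·mx by age: 0, 0, 1.1154, 0.6494, 0.071, 0
R0 = Σ lx·mx = 1.8358 → 1.836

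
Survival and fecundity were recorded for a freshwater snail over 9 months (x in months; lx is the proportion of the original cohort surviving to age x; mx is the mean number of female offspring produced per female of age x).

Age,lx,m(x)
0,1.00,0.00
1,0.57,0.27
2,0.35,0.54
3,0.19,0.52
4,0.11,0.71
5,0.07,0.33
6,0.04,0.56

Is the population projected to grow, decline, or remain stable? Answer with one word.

R0 = Σ lx·mx = 0 + 0.1539 + 0.189 + 0.0988 + 0.0781 + 0.0231 + 0.0224 = 0.5653
R0 < 1, so the population is declining.

declining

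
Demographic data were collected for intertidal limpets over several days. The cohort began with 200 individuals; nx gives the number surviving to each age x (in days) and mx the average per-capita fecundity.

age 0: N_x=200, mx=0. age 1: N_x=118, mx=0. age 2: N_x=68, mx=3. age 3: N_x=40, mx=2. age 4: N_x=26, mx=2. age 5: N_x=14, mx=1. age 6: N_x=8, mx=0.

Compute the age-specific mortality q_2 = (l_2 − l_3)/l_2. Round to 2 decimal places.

lx = nx/n0 = nx/200: 1, 0.59, 0.34, 0.2, 0.13, 0.07, 0.04
q_2 = (l_2 − l_3) / l_2 = (0.34 − 0.2) / 0.34
     = 0.14 / 0.34 = 0.411765… → 0.41

0.41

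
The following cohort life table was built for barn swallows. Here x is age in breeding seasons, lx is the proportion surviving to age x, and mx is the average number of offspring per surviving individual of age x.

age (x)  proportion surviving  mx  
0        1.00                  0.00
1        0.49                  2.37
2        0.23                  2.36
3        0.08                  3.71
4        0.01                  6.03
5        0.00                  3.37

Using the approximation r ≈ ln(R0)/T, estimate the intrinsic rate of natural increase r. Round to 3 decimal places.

0.441

R0 = Σ lx·mx = 0 + 1.1613 + 0.5428 + 0.2968 + 0.0603 + 0 = 2.0612
Σ x·lx·mx = 3.3785; T = 3.3785/2.0612 = 1.63909…
r ≈ ln(R0)/T = ln(2.0612)/1.63909… = 0.44127… → 0.441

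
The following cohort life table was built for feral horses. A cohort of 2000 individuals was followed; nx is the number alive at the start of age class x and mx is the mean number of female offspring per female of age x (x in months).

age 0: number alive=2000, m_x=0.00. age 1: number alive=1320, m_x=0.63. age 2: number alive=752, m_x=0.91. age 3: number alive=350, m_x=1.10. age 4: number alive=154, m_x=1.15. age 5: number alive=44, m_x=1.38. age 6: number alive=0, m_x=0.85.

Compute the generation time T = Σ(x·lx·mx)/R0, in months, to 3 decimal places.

lx = nx/n0 = nx/2000: 1, 0.66, 0.376, 0.175, 0.077, 0.022, 0
lx·mx: 0, 0.4158, 0.34216, 0.1925, 0.08855, 0.03036, 0 → R0 = 1.06937
x·lx·mx: 0, 0.4158, 0.68432, 0.5775, 0.3542, 0.1518, 0 → Σ = 2.18362
T = 2.18362 / 1.06937 = 2.041969… → 2.042

2.042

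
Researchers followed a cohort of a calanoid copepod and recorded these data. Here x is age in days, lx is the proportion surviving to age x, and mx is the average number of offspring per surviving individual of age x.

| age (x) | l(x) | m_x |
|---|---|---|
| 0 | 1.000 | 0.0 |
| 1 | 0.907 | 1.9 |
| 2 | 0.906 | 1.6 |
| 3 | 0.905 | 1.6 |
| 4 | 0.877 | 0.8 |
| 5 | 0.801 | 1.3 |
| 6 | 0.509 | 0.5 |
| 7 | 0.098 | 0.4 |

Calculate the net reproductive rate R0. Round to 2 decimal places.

lx·mx by age: 0, 1.7233, 1.4496, 1.448, 0.7016, 1.0413, 0.2545, 0.0392
R0 = Σ lx·mx = 6.6575 → 6.66

6.66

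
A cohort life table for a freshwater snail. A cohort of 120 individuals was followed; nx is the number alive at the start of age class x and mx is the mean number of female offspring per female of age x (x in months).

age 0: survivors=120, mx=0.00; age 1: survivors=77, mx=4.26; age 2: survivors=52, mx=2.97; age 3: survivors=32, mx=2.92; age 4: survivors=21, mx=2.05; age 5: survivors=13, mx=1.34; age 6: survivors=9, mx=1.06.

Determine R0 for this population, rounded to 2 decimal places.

5.38

lx = nx/n0 = nx/120: 1, 0.64167…, 0.43333…, 0.26667…, 0.175, 0.10833…, 0.075
lx·mx by age: 0, 2.7335…, 1.287…, 0.778667…, 0.35875, 0.145167…, 0.0795
R0 = Σ lx·mx = 5.382583… → 5.38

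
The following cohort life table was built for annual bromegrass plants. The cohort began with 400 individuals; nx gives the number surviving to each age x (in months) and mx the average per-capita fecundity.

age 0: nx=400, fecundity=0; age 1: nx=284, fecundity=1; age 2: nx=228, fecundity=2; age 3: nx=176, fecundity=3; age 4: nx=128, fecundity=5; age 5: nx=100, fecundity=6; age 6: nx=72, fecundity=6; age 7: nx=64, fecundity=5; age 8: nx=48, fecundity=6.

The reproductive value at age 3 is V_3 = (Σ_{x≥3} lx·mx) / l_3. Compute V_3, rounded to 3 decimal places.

lx = nx/n0 = nx/400: 1, 0.71, 0.57, 0.44, 0.32, 0.25, 0.18, 0.16, 0.12
lx·mx for x ≥ 3: 1.32, 1.6, 1.5, 1.08, 0.8, 0.72 → sum = 7.02
V_3 = 7.02 / l_3 = 7.02 / 0.44 = 15.954545… → 15.955

15.955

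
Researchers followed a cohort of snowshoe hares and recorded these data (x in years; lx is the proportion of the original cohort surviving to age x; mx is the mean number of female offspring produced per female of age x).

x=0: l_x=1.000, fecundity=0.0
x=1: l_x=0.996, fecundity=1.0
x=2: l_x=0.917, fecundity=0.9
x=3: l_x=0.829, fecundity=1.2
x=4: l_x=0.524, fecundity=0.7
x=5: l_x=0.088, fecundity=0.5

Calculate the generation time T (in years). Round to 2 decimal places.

lx·mx: 0, 0.996, 0.8253, 0.9948, 0.3668, 0.044 → R0 = 3.2269
x·lx·mx: 0, 0.996, 1.6506, 2.9844, 1.4672, 0.22 → Σ = 7.3182
T = 7.3182 / 3.2269 = 2.267873… → 2.27

2.27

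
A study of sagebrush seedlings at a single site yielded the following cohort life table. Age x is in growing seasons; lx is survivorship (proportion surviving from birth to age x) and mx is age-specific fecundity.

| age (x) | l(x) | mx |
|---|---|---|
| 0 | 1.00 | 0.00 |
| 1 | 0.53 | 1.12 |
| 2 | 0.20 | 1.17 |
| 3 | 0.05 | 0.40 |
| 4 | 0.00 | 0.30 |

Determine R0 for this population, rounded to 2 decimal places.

0.85

lx·mx by age: 0, 0.5936, 0.234, 0.02, 0
R0 = Σ lx·mx = 0.8476 → 0.85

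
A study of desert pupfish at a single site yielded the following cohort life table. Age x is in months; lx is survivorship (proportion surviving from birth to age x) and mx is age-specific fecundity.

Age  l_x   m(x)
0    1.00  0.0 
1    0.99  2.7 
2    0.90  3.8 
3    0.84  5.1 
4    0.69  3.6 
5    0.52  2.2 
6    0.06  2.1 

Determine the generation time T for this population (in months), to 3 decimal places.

2.744

lx·mx: 0, 2.673, 3.42, 4.284, 2.484, 1.144, 0.126 → R0 = 14.131
x·lx·mx: 0, 2.673, 6.84, 12.852, 9.936, 5.72, 0.756 → Σ = 38.777
T = 38.777 / 14.131 = 2.744109… → 2.744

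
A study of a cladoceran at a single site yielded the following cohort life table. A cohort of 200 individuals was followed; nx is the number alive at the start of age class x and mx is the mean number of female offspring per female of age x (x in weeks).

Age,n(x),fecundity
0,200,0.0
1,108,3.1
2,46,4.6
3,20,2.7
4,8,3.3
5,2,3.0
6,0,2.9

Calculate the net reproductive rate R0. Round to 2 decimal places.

3.16

lx = nx/n0 = nx/200: 1, 0.54, 0.23, 0.1, 0.04, 0.01, 0
lx·mx by age: 0, 1.674, 1.058, 0.27, 0.132, 0.03, 0
R0 = Σ lx·mx = 3.164 → 3.16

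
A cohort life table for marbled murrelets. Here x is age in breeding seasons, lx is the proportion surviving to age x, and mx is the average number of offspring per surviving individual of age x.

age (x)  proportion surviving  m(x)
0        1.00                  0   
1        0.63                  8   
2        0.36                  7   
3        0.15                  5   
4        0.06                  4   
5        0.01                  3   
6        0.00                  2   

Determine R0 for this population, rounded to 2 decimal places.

lx·mx by age: 0, 5.04, 2.52, 0.75, 0.24, 0.03, 0
R0 = Σ lx·mx = 8.58 → 8.58

8.58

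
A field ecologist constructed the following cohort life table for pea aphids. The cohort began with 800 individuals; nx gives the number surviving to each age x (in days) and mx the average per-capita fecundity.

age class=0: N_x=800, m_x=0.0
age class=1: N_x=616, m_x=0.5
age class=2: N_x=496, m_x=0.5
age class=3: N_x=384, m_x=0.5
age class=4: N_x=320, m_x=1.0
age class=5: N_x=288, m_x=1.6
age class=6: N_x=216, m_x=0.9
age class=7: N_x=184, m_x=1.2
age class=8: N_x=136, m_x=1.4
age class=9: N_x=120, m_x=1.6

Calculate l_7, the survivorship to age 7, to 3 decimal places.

0.230

l_7 = n_7/n_0 = 184/800 = 0.23 → 0.230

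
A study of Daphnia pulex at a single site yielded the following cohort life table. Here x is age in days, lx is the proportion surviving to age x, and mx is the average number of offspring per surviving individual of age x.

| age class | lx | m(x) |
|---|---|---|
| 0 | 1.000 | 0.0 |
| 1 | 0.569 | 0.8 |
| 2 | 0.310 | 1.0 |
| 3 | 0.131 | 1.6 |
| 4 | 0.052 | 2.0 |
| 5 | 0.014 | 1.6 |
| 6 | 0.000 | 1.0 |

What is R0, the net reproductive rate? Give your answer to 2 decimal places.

1.10

lx·mx by age: 0, 0.4552, 0.31, 0.2096, 0.104, 0.0224, 0
R0 = Σ lx·mx = 1.1012 → 1.10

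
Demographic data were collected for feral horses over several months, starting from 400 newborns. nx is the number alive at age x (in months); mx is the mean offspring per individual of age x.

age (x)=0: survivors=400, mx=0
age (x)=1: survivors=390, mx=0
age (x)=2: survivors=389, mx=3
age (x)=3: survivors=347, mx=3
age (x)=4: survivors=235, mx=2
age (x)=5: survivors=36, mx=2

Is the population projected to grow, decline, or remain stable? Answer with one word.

lx = nx/n0 = nx/400: 1, 0.975, 0.9725, 0.8675, 0.5875, 0.09
R0 = Σ lx·mx = 0 + 0 + 2.9175 + 2.6025 + 1.175 + 0.18 = 6.875
R0 > 1, so the population is growing.

growing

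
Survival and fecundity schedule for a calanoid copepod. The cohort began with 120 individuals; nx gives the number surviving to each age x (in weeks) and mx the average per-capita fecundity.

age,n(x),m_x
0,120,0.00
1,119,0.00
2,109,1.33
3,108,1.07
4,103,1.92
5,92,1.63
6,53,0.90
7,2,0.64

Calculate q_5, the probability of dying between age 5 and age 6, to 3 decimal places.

0.424

lx = nx/n0 = nx/120: 1, 0.99167…, 0.90833…, 0.9, 0.85833…, 0.76667…, 0.44167…, 0.01667…
q_5 = (l_5 − l_6) / l_5 = (0.766667… − 0.441667…) / 0.766667…
     = 0.325… / 0.766667… = 0.423913… → 0.424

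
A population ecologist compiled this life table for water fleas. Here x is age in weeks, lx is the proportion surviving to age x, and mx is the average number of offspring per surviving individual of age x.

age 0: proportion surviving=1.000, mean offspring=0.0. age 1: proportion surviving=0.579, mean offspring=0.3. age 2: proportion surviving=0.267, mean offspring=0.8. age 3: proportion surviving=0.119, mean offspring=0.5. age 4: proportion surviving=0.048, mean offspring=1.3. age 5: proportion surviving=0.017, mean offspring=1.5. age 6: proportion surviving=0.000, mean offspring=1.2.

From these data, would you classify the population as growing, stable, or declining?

declining

R0 = Σ lx·mx = 0 + 0.1737 + 0.2136 + 0.0595 + 0.0624 + 0.0255 + 0 = 0.5347
R0 < 1, so the population is declining.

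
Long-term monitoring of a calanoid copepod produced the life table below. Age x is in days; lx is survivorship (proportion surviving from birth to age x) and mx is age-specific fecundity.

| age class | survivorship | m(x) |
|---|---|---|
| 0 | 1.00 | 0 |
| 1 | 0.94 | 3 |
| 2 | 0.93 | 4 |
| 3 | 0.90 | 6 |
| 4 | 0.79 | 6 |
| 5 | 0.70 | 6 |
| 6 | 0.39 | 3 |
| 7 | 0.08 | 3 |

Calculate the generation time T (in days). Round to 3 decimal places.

lx·mx: 0, 2.82, 3.72, 5.4, 4.74, 4.2, 1.17, 0.24 → R0 = 22.29
x·lx·mx: 0, 2.82, 7.44, 16.2, 18.96, 21, 7.02, 1.68 → Σ = 75.12
T = 75.12 / 22.29 = 3.370121… → 3.370

3.370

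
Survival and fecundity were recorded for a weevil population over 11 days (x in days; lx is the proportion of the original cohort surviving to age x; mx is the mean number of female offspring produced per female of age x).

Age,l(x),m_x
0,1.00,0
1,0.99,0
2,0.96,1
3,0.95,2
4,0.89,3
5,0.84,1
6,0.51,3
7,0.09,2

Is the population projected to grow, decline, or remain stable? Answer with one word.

R0 = Σ lx·mx = 0 + 0 + 0.96 + 1.9 + 2.67 + 0.84 + 1.53 + 0.18 = 8.08
R0 > 1, so the population is growing.

growing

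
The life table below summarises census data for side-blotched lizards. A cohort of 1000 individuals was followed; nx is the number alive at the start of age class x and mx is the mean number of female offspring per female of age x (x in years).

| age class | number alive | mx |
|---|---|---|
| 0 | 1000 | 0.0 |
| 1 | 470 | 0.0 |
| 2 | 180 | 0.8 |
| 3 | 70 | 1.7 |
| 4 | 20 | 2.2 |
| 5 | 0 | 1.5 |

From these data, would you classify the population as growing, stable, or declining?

declining

lx = nx/n0 = nx/1000: 1, 0.47, 0.18, 0.07, 0.02, 0
R0 = Σ lx·mx = 0 + 0 + 0.144 + 0.119 + 0.044 + 0 = 0.307
R0 < 1, so the population is declining.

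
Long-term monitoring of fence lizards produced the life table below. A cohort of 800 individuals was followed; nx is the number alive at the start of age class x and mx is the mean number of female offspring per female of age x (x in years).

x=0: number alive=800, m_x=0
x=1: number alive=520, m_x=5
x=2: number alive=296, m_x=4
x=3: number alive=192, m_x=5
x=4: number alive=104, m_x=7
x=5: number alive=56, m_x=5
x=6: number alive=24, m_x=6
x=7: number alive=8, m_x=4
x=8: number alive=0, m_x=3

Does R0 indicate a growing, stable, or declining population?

lx = nx/n0 = nx/800: 1, 0.65, 0.37, 0.24, 0.13, 0.07, 0.03, 0.01, 0
R0 = Σ lx·mx = 0 + 3.25 + 1.48 + 1.2 + 0.91 + 0.35 + 0.18 + 0.04 + 0 = 7.41
R0 > 1, so the population is growing.

growing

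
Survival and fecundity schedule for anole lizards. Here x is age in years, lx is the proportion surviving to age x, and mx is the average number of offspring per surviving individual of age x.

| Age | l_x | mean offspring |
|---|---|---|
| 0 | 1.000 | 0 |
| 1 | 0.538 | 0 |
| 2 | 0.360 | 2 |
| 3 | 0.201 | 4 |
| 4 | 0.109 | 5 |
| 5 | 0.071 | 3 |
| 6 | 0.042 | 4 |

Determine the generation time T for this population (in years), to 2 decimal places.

3.31

lx·mx: 0, 0, 0.72, 0.804, 0.545, 0.213, 0.168 → R0 = 2.45
x·lx·mx: 0, 0, 1.44, 2.412, 2.18, 1.065, 1.008 → Σ = 8.105
T = 8.105 / 2.45 = 3.308163… → 3.31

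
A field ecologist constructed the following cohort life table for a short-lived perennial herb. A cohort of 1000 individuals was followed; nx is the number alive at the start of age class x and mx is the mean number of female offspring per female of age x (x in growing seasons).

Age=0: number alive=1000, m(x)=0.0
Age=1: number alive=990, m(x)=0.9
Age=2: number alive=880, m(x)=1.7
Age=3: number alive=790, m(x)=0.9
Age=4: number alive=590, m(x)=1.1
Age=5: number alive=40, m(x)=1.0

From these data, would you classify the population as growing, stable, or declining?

lx = nx/n0 = nx/1000: 1, 0.99, 0.88, 0.79, 0.59, 0.04
R0 = Σ lx·mx = 0 + 0.891 + 1.496 + 0.711 + 0.649 + 0.04 = 3.787
R0 > 1, so the population is growing.

growing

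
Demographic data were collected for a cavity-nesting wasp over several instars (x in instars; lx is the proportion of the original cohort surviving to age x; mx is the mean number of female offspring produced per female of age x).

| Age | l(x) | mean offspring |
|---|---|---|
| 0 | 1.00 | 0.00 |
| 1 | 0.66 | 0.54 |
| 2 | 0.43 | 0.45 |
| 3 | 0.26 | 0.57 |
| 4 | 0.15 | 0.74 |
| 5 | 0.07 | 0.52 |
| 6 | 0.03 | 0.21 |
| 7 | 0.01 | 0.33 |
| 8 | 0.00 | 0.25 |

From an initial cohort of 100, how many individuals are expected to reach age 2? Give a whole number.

Expected survivors = N0 · l_2 = 100 × 0.43 = 43 → 43

43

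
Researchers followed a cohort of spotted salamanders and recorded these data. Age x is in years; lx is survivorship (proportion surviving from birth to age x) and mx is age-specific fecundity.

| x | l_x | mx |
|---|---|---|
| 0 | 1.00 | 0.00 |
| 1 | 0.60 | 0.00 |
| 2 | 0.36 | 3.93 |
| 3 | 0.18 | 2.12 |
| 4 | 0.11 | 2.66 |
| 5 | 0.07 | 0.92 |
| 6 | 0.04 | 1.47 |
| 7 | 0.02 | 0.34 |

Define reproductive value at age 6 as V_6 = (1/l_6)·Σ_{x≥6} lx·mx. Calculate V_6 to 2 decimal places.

1.64

lx·mx for x ≥ 6: 0.0588, 0.0068 → sum = 0.0656
V_6 = 0.0656 / l_6 = 0.0656 / 0.04 = 1.64 → 1.64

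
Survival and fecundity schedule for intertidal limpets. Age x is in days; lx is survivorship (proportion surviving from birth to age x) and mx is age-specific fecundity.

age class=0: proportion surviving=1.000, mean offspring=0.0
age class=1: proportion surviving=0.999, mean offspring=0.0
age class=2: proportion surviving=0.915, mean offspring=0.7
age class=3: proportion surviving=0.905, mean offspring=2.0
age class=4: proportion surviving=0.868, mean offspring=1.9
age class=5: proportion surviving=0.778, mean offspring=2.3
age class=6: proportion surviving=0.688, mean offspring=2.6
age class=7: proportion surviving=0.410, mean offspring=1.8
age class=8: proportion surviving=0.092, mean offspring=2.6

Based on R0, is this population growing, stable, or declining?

growing

R0 = Σ lx·mx = 0 + 0 + 0.6405 + 1.81 + 1.6492 + 1.7894 + 1.7888 + 0.738 + 0.2392 = 8.6551
R0 > 1, so the population is growing.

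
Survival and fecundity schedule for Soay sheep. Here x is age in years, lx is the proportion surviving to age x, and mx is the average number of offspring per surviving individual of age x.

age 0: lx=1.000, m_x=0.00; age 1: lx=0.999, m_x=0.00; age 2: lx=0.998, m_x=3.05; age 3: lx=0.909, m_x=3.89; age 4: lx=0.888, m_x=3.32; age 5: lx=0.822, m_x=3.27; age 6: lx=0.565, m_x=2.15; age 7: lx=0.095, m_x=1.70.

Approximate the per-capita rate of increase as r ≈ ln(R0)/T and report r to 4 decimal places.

R0 = Σ lx·mx = 0 + 0 + 3.0439 + 3.53601 + 2.94816 + 2.68794 + 1.21475 + 0.1615 = 13.59226
Σ x·lx·mx = 50.34717; T = 50.34717/13.59226 = 3.70411…
r ≈ ln(R0)/T = ln(13.59226)/3.70411… = 0.704489… → 0.7045

0.7045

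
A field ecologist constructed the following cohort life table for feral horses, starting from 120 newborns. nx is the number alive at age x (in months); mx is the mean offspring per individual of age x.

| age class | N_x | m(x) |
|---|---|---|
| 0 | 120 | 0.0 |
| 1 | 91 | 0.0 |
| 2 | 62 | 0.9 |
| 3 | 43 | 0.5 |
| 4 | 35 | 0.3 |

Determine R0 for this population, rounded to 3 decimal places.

0.732

lx = nx/n0 = nx/120: 1, 0.75833…, 0.51667…, 0.35833…, 0.29167…
lx·mx by age: 0, 0, 0.465…, 0.179167…, 0.0875…
R0 = Σ lx·mx = 0.731667… → 0.732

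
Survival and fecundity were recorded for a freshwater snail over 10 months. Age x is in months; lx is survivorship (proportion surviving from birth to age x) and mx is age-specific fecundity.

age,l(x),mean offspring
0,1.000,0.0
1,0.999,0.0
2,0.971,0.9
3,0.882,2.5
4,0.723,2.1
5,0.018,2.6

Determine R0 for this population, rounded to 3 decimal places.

4.644

lx·mx by age: 0, 0, 0.8739, 2.205, 1.5183, 0.0468
R0 = Σ lx·mx = 4.644 → 4.644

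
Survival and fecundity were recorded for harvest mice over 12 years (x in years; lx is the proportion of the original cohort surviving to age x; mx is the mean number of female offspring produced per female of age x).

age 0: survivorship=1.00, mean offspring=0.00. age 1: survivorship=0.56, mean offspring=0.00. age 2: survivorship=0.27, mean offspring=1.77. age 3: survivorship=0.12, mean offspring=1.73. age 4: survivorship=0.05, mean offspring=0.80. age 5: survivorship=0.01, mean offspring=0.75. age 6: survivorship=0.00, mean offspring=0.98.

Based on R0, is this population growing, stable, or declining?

declining

R0 = Σ lx·mx = 0 + 0 + 0.4779 + 0.2076 + 0.04 + 0.0075 + 0 = 0.733
R0 < 1, so the population is declining.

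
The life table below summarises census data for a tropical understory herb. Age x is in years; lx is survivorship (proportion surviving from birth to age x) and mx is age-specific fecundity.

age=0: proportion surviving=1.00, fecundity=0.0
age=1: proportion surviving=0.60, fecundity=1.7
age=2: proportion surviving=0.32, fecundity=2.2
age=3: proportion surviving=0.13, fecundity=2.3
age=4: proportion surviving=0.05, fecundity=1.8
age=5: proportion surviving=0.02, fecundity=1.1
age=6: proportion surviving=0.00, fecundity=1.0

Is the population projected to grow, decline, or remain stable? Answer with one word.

R0 = Σ lx·mx = 0 + 1.02 + 0.704 + 0.299 + 0.09 + 0.022 + 0 = 2.135
R0 > 1, so the population is growing.

growing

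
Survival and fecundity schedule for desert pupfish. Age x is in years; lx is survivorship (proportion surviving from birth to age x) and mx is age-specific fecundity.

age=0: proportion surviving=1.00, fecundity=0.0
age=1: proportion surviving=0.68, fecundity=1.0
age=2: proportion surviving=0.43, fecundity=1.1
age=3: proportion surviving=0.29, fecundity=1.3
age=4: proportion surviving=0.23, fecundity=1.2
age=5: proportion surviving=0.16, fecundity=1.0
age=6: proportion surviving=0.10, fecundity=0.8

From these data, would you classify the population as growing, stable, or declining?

R0 = Σ lx·mx = 0 + 0.68 + 0.473 + 0.377 + 0.276 + 0.16 + 0.08 = 2.046
R0 > 1, so the population is growing.

growing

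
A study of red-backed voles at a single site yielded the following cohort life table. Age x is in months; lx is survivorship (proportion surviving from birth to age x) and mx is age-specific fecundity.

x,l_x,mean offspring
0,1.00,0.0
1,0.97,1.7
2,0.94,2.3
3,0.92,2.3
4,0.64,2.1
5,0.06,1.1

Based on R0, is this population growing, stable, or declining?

R0 = Σ lx·mx = 0 + 1.649 + 2.162 + 2.116 + 1.344 + 0.066 = 7.337
R0 > 1, so the population is growing.

growing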